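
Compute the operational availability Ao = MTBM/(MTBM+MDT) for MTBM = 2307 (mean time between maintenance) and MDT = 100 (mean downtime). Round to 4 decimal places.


MTBM = 2307
MDT = 100
MTBM + MDT = 2407
Ao = 2307 / 2407
Ao = 0.9585

0.9585


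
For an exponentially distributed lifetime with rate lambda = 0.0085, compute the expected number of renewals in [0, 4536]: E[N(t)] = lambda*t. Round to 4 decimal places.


lambda = 0.0085
t = 4536
E[N(t)] = lambda * t
E[N(t)] = 0.0085 * 4536
E[N(t)] = 38.556

38.556


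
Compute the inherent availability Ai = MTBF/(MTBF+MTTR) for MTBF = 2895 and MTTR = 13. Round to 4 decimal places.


MTBF = 2895
MTTR = 13
MTBF + MTTR = 2908
Ai = 2895 / 2908
Ai = 0.9955

0.9955


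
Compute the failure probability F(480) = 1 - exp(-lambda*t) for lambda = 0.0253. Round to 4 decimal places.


lambda = 0.0253, t = 480
lambda * t = 12.144
exp(-12.144) = 0.0
F(t) = 1 - 0.0
F(t) = 1.0

1.0


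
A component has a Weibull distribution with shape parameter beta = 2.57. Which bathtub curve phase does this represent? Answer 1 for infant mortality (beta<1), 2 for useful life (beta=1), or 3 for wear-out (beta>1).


beta = 2.57
Compare beta to 1:
beta < 1 => infant mortality (phase 1)
beta = 1 => useful life (phase 2)
beta > 1 => wear-out (phase 3)
Since beta = 2.57, this is wear-out (increasing failure rate)
Phase = 3

3


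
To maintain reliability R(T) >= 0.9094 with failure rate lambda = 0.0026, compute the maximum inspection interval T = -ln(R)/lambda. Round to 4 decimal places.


R_target = 0.9094
lambda = 0.0026
-ln(0.9094) = 0.095
T = 0.095 / 0.0026
T = 36.527

36.527


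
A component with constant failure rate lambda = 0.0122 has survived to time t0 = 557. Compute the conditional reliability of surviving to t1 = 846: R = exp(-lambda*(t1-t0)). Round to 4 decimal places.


lambda = 0.0122
t0 = 557, t1 = 846
t1 - t0 = 289
lambda * (t1-t0) = 0.0122 * 289 = 3.5258
R = exp(-3.5258)
R = 0.0294

0.0294


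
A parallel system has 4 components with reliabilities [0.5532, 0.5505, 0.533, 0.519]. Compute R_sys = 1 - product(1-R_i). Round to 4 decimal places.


Components: [0.5532, 0.5505, 0.533, 0.519]
(1 - 0.5532) = 0.4468, running product = 0.4468
(1 - 0.5505) = 0.4495, running product = 0.2008
(1 - 0.533) = 0.467, running product = 0.0938
(1 - 0.519) = 0.481, running product = 0.0451
Product of (1-R_i) = 0.0451
R_sys = 1 - 0.0451 = 0.9549

0.9549


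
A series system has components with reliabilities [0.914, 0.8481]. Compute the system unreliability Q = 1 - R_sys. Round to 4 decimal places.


Components: [0.914, 0.8481]
After component 1: product = 0.914
After component 2: product = 0.7752
R_sys = 0.7752
Q = 1 - 0.7752 = 0.2248

0.2248


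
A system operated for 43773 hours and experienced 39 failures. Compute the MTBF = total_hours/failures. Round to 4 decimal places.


total_hours = 43773
failures = 39
MTBF = 43773 / 39
MTBF = 1122.3846

1122.3846


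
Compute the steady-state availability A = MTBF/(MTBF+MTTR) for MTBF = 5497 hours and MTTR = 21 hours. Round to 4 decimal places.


MTBF = 5497
MTTR = 21
MTBF + MTTR = 5518
A = 5497 / 5518
A = 0.9962

0.9962


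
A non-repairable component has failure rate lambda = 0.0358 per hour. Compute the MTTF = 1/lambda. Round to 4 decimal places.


lambda = 0.0358
MTTF = 1 / 0.0358
MTTF = 27.933

27.933


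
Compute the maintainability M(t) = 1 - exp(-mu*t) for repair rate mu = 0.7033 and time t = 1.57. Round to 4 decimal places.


mu = 0.7033, t = 1.57
mu * t = 0.7033 * 1.57 = 1.1042
exp(-1.1042) = 0.3315
M(t) = 1 - 0.3315
M(t) = 0.6685

0.6685


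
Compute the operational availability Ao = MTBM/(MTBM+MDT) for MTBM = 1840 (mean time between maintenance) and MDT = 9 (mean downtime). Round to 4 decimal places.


MTBM = 1840
MDT = 9
MTBM + MDT = 1849
Ao = 1840 / 1849
Ao = 0.9951

0.9951


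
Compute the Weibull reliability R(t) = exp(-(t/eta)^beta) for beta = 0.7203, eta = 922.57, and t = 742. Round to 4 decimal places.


beta = 0.7203, eta = 922.57, t = 742
t/eta = 742 / 922.57 = 0.8043
(t/eta)^beta = 0.8043^0.7203 = 0.8548
R(t) = exp(-0.8548)
R(t) = 0.4254

0.4254


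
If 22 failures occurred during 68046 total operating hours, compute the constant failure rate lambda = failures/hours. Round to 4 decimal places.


failures = 22
total_hours = 68046
lambda = 22 / 68046
lambda = 0.0003

0.0003


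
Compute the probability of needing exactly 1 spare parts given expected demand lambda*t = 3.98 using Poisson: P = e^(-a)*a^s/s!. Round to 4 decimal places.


a = 3.98, s = 1
e^(-a) = e^(-3.98) = 0.0187
a^s = 3.98^1 = 3.98
s! = 1
P = 0.0187 * 3.98 / 1
P = 0.0744

0.0744


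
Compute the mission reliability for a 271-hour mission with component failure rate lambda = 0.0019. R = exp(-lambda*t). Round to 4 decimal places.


lambda = 0.0019
mission_time = 271
lambda * t = 0.0019 * 271 = 0.5149
R = exp(-0.5149)
R = 0.5976

0.5976


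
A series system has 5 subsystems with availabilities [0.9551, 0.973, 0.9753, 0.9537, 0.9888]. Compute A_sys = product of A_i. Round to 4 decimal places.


Subsystems: [0.9551, 0.973, 0.9753, 0.9537, 0.9888]
After subsystem 1 (A=0.9551): product = 0.9551
After subsystem 2 (A=0.973): product = 0.9293
After subsystem 3 (A=0.9753): product = 0.9064
After subsystem 4 (A=0.9537): product = 0.8644
After subsystem 5 (A=0.9888): product = 0.8547
A_sys = 0.8547

0.8547


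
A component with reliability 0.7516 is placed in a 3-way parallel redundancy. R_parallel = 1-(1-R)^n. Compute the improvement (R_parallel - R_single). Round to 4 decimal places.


R_single = 0.7516, n = 3
1 - R_single = 0.2484
(1 - R_single)^n = 0.2484^3 = 0.0153
R_parallel = 1 - 0.0153 = 0.9847
Improvement = 0.9847 - 0.7516
Improvement = 0.2331

0.2331


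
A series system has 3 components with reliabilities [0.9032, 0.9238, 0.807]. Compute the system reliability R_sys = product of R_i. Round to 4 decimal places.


Components: [0.9032, 0.9238, 0.807]
After component 1 (R=0.9032): product = 0.9032
After component 2 (R=0.9238): product = 0.8344
After component 3 (R=0.807): product = 0.6733
R_sys = 0.6733

0.6733


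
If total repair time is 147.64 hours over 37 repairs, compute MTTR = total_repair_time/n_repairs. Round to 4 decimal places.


total_repair_time = 147.64
n_repairs = 37
MTTR = 147.64 / 37
MTTR = 3.9903

3.9903


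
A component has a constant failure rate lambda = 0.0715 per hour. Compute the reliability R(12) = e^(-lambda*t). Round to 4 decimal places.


lambda = 0.0715
t = 12
lambda * t = 0.858
R(t) = e^(-0.858)
R(t) = 0.424

0.424


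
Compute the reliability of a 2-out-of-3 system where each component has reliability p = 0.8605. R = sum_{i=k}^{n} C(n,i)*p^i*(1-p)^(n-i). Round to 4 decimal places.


k = 2, n = 3, p = 0.8605
i=2: C(3,2)=3 * 0.8605^2 * 0.1395^1 = 0.3099
i=3: C(3,3)=1 * 0.8605^3 * 0.1395^0 = 0.6372
R = sum of terms = 0.947

0.947


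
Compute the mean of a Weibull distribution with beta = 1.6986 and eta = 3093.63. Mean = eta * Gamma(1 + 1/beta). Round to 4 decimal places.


beta = 1.6986, eta = 3093.63
1/beta = 0.5887
1 + 1/beta = 1.5887
Gamma(1.5887) = 0.8923
Mean = 3093.63 * 0.8923
Mean = 2760.4297

2760.4297


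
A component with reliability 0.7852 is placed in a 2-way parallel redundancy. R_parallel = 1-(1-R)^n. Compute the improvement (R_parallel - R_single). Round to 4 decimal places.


R_single = 0.7852, n = 2
1 - R_single = 0.2148
(1 - R_single)^n = 0.2148^2 = 0.0461
R_parallel = 1 - 0.0461 = 0.9539
Improvement = 0.9539 - 0.7852
Improvement = 0.1687

0.1687


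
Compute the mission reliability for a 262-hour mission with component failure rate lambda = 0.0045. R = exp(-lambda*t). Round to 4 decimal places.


lambda = 0.0045
mission_time = 262
lambda * t = 0.0045 * 262 = 1.179
R = exp(-1.179)
R = 0.3076

0.3076


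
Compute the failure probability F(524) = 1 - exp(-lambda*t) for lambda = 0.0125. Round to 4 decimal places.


lambda = 0.0125, t = 524
lambda * t = 6.55
exp(-6.55) = 0.0014
F(t) = 1 - 0.0014
F(t) = 0.9986

0.9986


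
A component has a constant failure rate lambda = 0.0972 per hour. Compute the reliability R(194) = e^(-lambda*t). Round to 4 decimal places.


lambda = 0.0972
t = 194
lambda * t = 18.8568
R(t) = e^(-18.8568)
R(t) = 0.0

0.0


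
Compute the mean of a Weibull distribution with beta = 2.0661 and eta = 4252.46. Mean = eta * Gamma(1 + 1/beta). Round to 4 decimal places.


beta = 2.0661, eta = 4252.46
1/beta = 0.484
1 + 1/beta = 1.484
Gamma(1.484) = 0.8858
Mean = 4252.46 * 0.8858
Mean = 3766.8981

3766.8981


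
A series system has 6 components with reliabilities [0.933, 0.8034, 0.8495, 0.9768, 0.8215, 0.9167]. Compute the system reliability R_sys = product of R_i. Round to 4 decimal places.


Components: [0.933, 0.8034, 0.8495, 0.9768, 0.8215, 0.9167]
After component 1 (R=0.933): product = 0.933
After component 2 (R=0.8034): product = 0.7496
After component 3 (R=0.8495): product = 0.6368
After component 4 (R=0.9768): product = 0.622
After component 5 (R=0.8215): product = 0.511
After component 6 (R=0.9167): product = 0.4684
R_sys = 0.4684

0.4684


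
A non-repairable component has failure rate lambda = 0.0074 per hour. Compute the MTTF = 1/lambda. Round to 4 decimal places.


lambda = 0.0074
MTTF = 1 / 0.0074
MTTF = 135.1351

135.1351


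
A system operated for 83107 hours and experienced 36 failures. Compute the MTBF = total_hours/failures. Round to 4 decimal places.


total_hours = 83107
failures = 36
MTBF = 83107 / 36
MTBF = 2308.5278

2308.5278


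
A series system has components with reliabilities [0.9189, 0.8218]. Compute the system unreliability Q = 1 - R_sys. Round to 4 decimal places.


Components: [0.9189, 0.8218]
After component 1: product = 0.9189
After component 2: product = 0.7552
R_sys = 0.7552
Q = 1 - 0.7552 = 0.2448

0.2448


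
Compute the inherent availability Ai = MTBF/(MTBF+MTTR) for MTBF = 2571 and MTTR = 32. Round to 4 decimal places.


MTBF = 2571
MTTR = 32
MTBF + MTTR = 2603
Ai = 2571 / 2603
Ai = 0.9877

0.9877


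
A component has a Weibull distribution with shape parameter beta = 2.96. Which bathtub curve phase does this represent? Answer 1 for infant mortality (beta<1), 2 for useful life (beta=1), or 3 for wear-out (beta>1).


beta = 2.96
Compare beta to 1:
beta < 1 => infant mortality (phase 1)
beta = 1 => useful life (phase 2)
beta > 1 => wear-out (phase 3)
Since beta = 2.96, this is wear-out (increasing failure rate)
Phase = 3

3


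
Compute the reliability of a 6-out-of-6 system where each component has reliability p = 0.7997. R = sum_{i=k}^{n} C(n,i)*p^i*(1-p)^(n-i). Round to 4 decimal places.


k = 6, n = 6, p = 0.7997
i=6: C(6,6)=1 * 0.7997^6 * 0.2003^0 = 0.2616
R = sum of terms = 0.2616

0.2616


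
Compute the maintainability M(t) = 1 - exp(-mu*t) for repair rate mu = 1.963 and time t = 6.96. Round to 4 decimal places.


mu = 1.963, t = 6.96
mu * t = 1.963 * 6.96 = 13.6625
exp(-13.6625) = 0.0
M(t) = 1 - 0.0
M(t) = 1.0

1.0


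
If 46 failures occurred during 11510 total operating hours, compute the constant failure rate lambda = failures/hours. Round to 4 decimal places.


failures = 46
total_hours = 11510
lambda = 46 / 11510
lambda = 0.004

0.004


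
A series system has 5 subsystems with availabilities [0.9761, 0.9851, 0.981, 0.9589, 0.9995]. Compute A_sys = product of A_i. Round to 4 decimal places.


Subsystems: [0.9761, 0.9851, 0.981, 0.9589, 0.9995]
After subsystem 1 (A=0.9761): product = 0.9761
After subsystem 2 (A=0.9851): product = 0.9616
After subsystem 3 (A=0.981): product = 0.9433
After subsystem 4 (A=0.9589): product = 0.9045
After subsystem 5 (A=0.9995): product = 0.9041
A_sys = 0.9041

0.9041


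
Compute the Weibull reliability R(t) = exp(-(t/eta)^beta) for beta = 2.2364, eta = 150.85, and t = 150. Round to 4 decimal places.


beta = 2.2364, eta = 150.85, t = 150
t/eta = 150 / 150.85 = 0.9944
(t/eta)^beta = 0.9944^2.2364 = 0.9874
R(t) = exp(-0.9874)
R(t) = 0.3725

0.3725


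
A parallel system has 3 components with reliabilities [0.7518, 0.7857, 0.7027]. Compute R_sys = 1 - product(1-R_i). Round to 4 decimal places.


Components: [0.7518, 0.7857, 0.7027]
(1 - 0.7518) = 0.2482, running product = 0.2482
(1 - 0.7857) = 0.2143, running product = 0.0532
(1 - 0.7027) = 0.2973, running product = 0.0158
Product of (1-R_i) = 0.0158
R_sys = 1 - 0.0158 = 0.9842

0.9842


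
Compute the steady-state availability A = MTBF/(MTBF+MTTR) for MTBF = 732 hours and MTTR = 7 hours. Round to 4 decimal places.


MTBF = 732
MTTR = 7
MTBF + MTTR = 739
A = 732 / 739
A = 0.9905

0.9905


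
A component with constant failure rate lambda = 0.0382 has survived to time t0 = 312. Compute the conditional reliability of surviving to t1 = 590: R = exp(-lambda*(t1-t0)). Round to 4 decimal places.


lambda = 0.0382
t0 = 312, t1 = 590
t1 - t0 = 278
lambda * (t1-t0) = 0.0382 * 278 = 10.6196
R = exp(-10.6196)
R = 0.0

0.0


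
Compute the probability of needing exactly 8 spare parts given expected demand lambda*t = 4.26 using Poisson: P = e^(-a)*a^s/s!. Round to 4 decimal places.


a = 4.26, s = 8
e^(-a) = e^(-4.26) = 0.0141
a^s = 4.26^8 = 108461.7963
s! = 40320
P = 0.0141 * 108461.7963 / 40320
P = 0.038

0.038


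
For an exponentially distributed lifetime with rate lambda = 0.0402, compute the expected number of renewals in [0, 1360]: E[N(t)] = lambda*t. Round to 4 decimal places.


lambda = 0.0402
t = 1360
E[N(t)] = lambda * t
E[N(t)] = 0.0402 * 1360
E[N(t)] = 54.672

54.672


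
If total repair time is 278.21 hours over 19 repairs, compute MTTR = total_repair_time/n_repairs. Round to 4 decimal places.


total_repair_time = 278.21
n_repairs = 19
MTTR = 278.21 / 19
MTTR = 14.6426

14.6426


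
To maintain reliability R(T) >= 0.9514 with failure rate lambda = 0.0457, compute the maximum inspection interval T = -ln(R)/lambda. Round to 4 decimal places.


R_target = 0.9514
lambda = 0.0457
-ln(0.9514) = 0.0498
T = 0.0498 / 0.0457
T = 1.0902

1.0902


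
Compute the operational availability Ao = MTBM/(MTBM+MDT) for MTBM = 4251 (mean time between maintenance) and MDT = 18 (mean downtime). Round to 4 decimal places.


MTBM = 4251
MDT = 18
MTBM + MDT = 4269
Ao = 4251 / 4269
Ao = 0.9958

0.9958


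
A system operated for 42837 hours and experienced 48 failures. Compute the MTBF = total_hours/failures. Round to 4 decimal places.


total_hours = 42837
failures = 48
MTBF = 42837 / 48
MTBF = 892.4375

892.4375


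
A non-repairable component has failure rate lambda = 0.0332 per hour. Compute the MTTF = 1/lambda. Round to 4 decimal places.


lambda = 0.0332
MTTF = 1 / 0.0332
MTTF = 30.1205

30.1205


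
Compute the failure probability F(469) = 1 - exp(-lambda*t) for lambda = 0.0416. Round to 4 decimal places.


lambda = 0.0416, t = 469
lambda * t = 19.5104
exp(-19.5104) = 0.0
F(t) = 1 - 0.0
F(t) = 1.0

1.0


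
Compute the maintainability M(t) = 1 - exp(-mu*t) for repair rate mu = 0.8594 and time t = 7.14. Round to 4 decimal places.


mu = 0.8594, t = 7.14
mu * t = 0.8594 * 7.14 = 6.1361
exp(-6.1361) = 0.0022
M(t) = 1 - 0.0022
M(t) = 0.9978

0.9978


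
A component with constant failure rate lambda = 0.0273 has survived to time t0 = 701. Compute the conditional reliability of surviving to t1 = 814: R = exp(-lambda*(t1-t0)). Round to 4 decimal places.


lambda = 0.0273
t0 = 701, t1 = 814
t1 - t0 = 113
lambda * (t1-t0) = 0.0273 * 113 = 3.0849
R = exp(-3.0849)
R = 0.0457

0.0457


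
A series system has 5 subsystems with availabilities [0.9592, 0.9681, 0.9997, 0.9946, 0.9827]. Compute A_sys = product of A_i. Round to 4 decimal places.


Subsystems: [0.9592, 0.9681, 0.9997, 0.9946, 0.9827]
After subsystem 1 (A=0.9592): product = 0.9592
After subsystem 2 (A=0.9681): product = 0.9286
After subsystem 3 (A=0.9997): product = 0.9283
After subsystem 4 (A=0.9946): product = 0.9233
After subsystem 5 (A=0.9827): product = 0.9073
A_sys = 0.9073

0.9073


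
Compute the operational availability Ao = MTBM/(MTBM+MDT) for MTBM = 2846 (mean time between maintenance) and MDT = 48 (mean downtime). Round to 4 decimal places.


MTBM = 2846
MDT = 48
MTBM + MDT = 2894
Ao = 2846 / 2894
Ao = 0.9834

0.9834


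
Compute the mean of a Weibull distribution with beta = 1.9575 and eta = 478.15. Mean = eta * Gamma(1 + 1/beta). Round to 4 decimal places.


beta = 1.9575, eta = 478.15
1/beta = 0.5109
1 + 1/beta = 1.5109
Gamma(1.5109) = 0.8866
Mean = 478.15 * 0.8866
Mean = 423.9406

423.9406


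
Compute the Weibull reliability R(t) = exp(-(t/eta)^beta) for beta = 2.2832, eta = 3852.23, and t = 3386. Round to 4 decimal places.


beta = 2.2832, eta = 3852.23, t = 3386
t/eta = 3386 / 3852.23 = 0.879
(t/eta)^beta = 0.879^2.2832 = 0.7449
R(t) = exp(-0.7449)
R(t) = 0.4748

0.4748


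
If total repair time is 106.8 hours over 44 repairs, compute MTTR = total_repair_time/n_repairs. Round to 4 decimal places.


total_repair_time = 106.8
n_repairs = 44
MTTR = 106.8 / 44
MTTR = 2.4273

2.4273


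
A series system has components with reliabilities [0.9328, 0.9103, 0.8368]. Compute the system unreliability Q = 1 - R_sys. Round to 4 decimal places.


Components: [0.9328, 0.9103, 0.8368]
After component 1: product = 0.9328
After component 2: product = 0.8491
After component 3: product = 0.7106
R_sys = 0.7106
Q = 1 - 0.7106 = 0.2894

0.2894


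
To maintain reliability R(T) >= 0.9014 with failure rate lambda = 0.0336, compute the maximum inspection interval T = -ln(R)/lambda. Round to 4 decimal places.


R_target = 0.9014
lambda = 0.0336
-ln(0.9014) = 0.1038
T = 0.1038 / 0.0336
T = 3.0895

3.0895


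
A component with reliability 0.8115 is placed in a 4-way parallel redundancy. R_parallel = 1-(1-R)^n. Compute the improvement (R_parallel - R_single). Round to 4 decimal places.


R_single = 0.8115, n = 4
1 - R_single = 0.1885
(1 - R_single)^n = 0.1885^4 = 0.0013
R_parallel = 1 - 0.0013 = 0.9987
Improvement = 0.9987 - 0.8115
Improvement = 0.1872

0.1872


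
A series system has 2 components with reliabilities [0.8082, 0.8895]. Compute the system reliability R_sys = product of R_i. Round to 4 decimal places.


Components: [0.8082, 0.8895]
After component 1 (R=0.8082): product = 0.8082
After component 2 (R=0.8895): product = 0.7189
R_sys = 0.7189

0.7189


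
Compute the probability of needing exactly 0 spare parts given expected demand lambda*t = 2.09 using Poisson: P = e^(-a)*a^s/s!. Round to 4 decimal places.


a = 2.09, s = 0
e^(-a) = e^(-2.09) = 0.1237
a^s = 2.09^0 = 1.0
s! = 1
P = 0.1237 * 1.0 / 1
P = 0.1237

0.1237


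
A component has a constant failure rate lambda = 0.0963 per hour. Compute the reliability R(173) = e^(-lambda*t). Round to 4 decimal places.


lambda = 0.0963
t = 173
lambda * t = 16.6599
R(t) = e^(-16.6599)
R(t) = 0.0

0.0


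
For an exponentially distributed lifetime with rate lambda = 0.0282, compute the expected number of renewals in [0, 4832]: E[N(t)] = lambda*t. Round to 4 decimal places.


lambda = 0.0282
t = 4832
E[N(t)] = lambda * t
E[N(t)] = 0.0282 * 4832
E[N(t)] = 136.2624

136.2624


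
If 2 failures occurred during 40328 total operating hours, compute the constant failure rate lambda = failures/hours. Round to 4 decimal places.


failures = 2
total_hours = 40328
lambda = 2 / 40328
lambda = 0.0

0.0


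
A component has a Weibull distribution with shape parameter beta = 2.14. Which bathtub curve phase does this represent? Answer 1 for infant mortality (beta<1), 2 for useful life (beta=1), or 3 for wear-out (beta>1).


beta = 2.14
Compare beta to 1:
beta < 1 => infant mortality (phase 1)
beta = 1 => useful life (phase 2)
beta > 1 => wear-out (phase 3)
Since beta = 2.14, this is wear-out (increasing failure rate)
Phase = 3

3


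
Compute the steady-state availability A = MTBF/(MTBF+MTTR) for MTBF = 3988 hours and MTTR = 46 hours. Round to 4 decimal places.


MTBF = 3988
MTTR = 46
MTBF + MTTR = 4034
A = 3988 / 4034
A = 0.9886

0.9886


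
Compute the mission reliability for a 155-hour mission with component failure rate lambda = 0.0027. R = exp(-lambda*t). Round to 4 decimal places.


lambda = 0.0027
mission_time = 155
lambda * t = 0.0027 * 155 = 0.4185
R = exp(-0.4185)
R = 0.658

0.658


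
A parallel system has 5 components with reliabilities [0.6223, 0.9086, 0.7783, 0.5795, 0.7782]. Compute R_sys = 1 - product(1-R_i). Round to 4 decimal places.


Components: [0.6223, 0.9086, 0.7783, 0.5795, 0.7782]
(1 - 0.6223) = 0.3777, running product = 0.3777
(1 - 0.9086) = 0.0914, running product = 0.0345
(1 - 0.7783) = 0.2217, running product = 0.0077
(1 - 0.5795) = 0.4205, running product = 0.0032
(1 - 0.7782) = 0.2218, running product = 0.0007
Product of (1-R_i) = 0.0007
R_sys = 1 - 0.0007 = 0.9993

0.9993


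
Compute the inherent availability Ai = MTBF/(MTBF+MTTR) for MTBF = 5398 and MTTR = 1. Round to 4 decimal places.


MTBF = 5398
MTTR = 1
MTBF + MTTR = 5399
Ai = 5398 / 5399
Ai = 0.9998

0.9998


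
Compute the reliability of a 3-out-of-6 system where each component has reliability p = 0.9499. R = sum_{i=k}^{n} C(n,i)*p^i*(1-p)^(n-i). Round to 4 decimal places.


k = 3, n = 6, p = 0.9499
i=3: C(6,3)=20 * 0.9499^3 * 0.0501^3 = 0.0022
i=4: C(6,4)=15 * 0.9499^4 * 0.0501^2 = 0.0307
i=5: C(6,5)=6 * 0.9499^5 * 0.0501^1 = 0.2325
i=6: C(6,6)=1 * 0.9499^6 * 0.0501^0 = 0.7346
R = sum of terms = 0.9999

0.9999


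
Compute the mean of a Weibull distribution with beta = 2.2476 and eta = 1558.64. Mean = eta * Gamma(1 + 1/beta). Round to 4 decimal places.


beta = 2.2476, eta = 1558.64
1/beta = 0.4449
1 + 1/beta = 1.4449
Gamma(1.4449) = 0.8857
Mean = 1558.64 * 0.8857
Mean = 1380.5241

1380.5241


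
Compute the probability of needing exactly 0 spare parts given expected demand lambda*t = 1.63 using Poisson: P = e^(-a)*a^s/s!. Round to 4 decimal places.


a = 1.63, s = 0
e^(-a) = e^(-1.63) = 0.1959
a^s = 1.63^0 = 1.0
s! = 1
P = 0.1959 * 1.0 / 1
P = 0.1959

0.1959


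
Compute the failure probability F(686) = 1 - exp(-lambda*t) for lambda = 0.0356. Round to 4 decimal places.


lambda = 0.0356, t = 686
lambda * t = 24.4216
exp(-24.4216) = 0.0
F(t) = 1 - 0.0
F(t) = 1.0

1.0


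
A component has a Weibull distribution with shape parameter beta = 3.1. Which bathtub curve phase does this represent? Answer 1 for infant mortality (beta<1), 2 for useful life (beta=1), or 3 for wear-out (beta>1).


beta = 3.1
Compare beta to 1:
beta < 1 => infant mortality (phase 1)
beta = 1 => useful life (phase 2)
beta > 1 => wear-out (phase 3)
Since beta = 3.1, this is wear-out (increasing failure rate)
Phase = 3

3


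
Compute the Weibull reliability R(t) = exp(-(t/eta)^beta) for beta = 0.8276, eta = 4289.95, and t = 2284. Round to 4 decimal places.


beta = 0.8276, eta = 4289.95, t = 2284
t/eta = 2284 / 4289.95 = 0.5324
(t/eta)^beta = 0.5324^0.8276 = 0.5935
R(t) = exp(-0.5935)
R(t) = 0.5524

0.5524


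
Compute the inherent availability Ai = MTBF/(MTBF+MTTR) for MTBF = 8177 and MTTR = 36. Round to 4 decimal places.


MTBF = 8177
MTTR = 36
MTBF + MTTR = 8213
Ai = 8177 / 8213
Ai = 0.9956

0.9956


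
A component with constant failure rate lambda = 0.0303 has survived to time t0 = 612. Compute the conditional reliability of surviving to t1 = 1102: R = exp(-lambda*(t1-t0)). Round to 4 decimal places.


lambda = 0.0303
t0 = 612, t1 = 1102
t1 - t0 = 490
lambda * (t1-t0) = 0.0303 * 490 = 14.847
R = exp(-14.847)
R = 0.0

0.0


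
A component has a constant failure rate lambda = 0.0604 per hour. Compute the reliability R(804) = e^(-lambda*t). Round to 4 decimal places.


lambda = 0.0604
t = 804
lambda * t = 48.5616
R(t) = e^(-48.5616)
R(t) = 0.0

0.0


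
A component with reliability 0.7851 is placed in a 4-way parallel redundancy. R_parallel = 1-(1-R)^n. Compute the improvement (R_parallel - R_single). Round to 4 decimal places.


R_single = 0.7851, n = 4
1 - R_single = 0.2149
(1 - R_single)^n = 0.2149^4 = 0.0021
R_parallel = 1 - 0.0021 = 0.9979
Improvement = 0.9979 - 0.7851
Improvement = 0.2128

0.2128


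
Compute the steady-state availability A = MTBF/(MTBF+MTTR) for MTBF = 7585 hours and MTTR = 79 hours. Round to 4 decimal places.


MTBF = 7585
MTTR = 79
MTBF + MTTR = 7664
A = 7585 / 7664
A = 0.9897

0.9897


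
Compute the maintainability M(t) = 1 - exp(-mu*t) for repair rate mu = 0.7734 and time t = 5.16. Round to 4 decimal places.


mu = 0.7734, t = 5.16
mu * t = 0.7734 * 5.16 = 3.9907
exp(-3.9907) = 0.0185
M(t) = 1 - 0.0185
M(t) = 0.9815

0.9815


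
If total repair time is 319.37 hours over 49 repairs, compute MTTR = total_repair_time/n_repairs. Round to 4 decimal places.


total_repair_time = 319.37
n_repairs = 49
MTTR = 319.37 / 49
MTTR = 6.5178

6.5178


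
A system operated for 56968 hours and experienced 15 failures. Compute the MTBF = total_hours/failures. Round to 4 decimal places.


total_hours = 56968
failures = 15
MTBF = 56968 / 15
MTBF = 3797.8667

3797.8667


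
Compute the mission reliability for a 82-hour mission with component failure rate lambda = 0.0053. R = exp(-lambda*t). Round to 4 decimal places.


lambda = 0.0053
mission_time = 82
lambda * t = 0.0053 * 82 = 0.4346
R = exp(-0.4346)
R = 0.6475

0.6475


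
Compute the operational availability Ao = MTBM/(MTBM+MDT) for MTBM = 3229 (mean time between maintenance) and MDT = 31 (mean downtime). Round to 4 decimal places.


MTBM = 3229
MDT = 31
MTBM + MDT = 3260
Ao = 3229 / 3260
Ao = 0.9905

0.9905


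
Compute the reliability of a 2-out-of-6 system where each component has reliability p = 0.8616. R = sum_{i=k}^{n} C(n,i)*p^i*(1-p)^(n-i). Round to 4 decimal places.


k = 2, n = 6, p = 0.8616
i=2: C(6,2)=15 * 0.8616^2 * 0.1384^4 = 0.0041
i=3: C(6,3)=20 * 0.8616^3 * 0.1384^3 = 0.0339
i=4: C(6,4)=15 * 0.8616^4 * 0.1384^2 = 0.1583
i=5: C(6,5)=6 * 0.8616^5 * 0.1384^1 = 0.3943
i=6: C(6,6)=1 * 0.8616^6 * 0.1384^0 = 0.4091
R = sum of terms = 0.9997

0.9997


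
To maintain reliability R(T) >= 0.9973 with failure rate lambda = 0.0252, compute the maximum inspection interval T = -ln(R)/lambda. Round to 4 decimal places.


R_target = 0.9973
lambda = 0.0252
-ln(0.9973) = 0.0027
T = 0.0027 / 0.0252
T = 0.1073

0.1073


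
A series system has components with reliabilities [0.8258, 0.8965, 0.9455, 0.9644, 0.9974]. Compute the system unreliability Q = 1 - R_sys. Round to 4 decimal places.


Components: [0.8258, 0.8965, 0.9455, 0.9644, 0.9974]
After component 1: product = 0.8258
After component 2: product = 0.7403
After component 3: product = 0.7
After component 4: product = 0.6751
After component 5: product = 0.6733
R_sys = 0.6733
Q = 1 - 0.6733 = 0.3267

0.3267


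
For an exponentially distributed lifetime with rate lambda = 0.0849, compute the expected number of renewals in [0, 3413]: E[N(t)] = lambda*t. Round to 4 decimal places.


lambda = 0.0849
t = 3413
E[N(t)] = lambda * t
E[N(t)] = 0.0849 * 3413
E[N(t)] = 289.7637

289.7637


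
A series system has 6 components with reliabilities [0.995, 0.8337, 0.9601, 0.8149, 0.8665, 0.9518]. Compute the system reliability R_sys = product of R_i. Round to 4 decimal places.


Components: [0.995, 0.8337, 0.9601, 0.8149, 0.8665, 0.9518]
After component 1 (R=0.995): product = 0.995
After component 2 (R=0.8337): product = 0.8295
After component 3 (R=0.9601): product = 0.7964
After component 4 (R=0.8149): product = 0.649
After component 5 (R=0.8665): product = 0.5624
After component 6 (R=0.9518): product = 0.5353
R_sys = 0.5353

0.5353


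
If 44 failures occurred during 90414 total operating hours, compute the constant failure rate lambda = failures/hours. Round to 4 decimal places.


failures = 44
total_hours = 90414
lambda = 44 / 90414
lambda = 0.0005

0.0005


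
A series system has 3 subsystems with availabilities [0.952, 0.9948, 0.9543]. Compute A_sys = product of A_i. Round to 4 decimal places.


Subsystems: [0.952, 0.9948, 0.9543]
After subsystem 1 (A=0.952): product = 0.952
After subsystem 2 (A=0.9948): product = 0.947
After subsystem 3 (A=0.9543): product = 0.9038
A_sys = 0.9038

0.9038


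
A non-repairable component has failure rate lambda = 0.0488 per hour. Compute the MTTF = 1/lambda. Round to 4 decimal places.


lambda = 0.0488
MTTF = 1 / 0.0488
MTTF = 20.4918

20.4918


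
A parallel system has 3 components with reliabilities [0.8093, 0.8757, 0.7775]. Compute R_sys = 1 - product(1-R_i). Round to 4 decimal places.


Components: [0.8093, 0.8757, 0.7775]
(1 - 0.8093) = 0.1907, running product = 0.1907
(1 - 0.8757) = 0.1243, running product = 0.0237
(1 - 0.7775) = 0.2225, running product = 0.0053
Product of (1-R_i) = 0.0053
R_sys = 1 - 0.0053 = 0.9947

0.9947


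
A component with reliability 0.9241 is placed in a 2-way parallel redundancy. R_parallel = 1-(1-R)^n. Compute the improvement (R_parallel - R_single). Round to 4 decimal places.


R_single = 0.9241, n = 2
1 - R_single = 0.0759
(1 - R_single)^n = 0.0759^2 = 0.0058
R_parallel = 1 - 0.0058 = 0.9942
Improvement = 0.9942 - 0.9241
Improvement = 0.0701

0.0701


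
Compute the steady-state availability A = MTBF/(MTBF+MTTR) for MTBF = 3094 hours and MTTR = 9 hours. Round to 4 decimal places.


MTBF = 3094
MTTR = 9
MTBF + MTTR = 3103
A = 3094 / 3103
A = 0.9971

0.9971


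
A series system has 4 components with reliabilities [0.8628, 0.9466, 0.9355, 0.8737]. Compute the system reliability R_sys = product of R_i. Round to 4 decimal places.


Components: [0.8628, 0.9466, 0.9355, 0.8737]
After component 1 (R=0.8628): product = 0.8628
After component 2 (R=0.9466): product = 0.8167
After component 3 (R=0.9355): product = 0.764
After component 4 (R=0.8737): product = 0.6675
R_sys = 0.6675

0.6675


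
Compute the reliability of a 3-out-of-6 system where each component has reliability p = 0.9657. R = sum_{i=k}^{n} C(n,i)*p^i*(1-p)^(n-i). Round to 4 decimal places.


k = 3, n = 6, p = 0.9657
i=3: C(6,3)=20 * 0.9657^3 * 0.0343^3 = 0.0007
i=4: C(6,4)=15 * 0.9657^4 * 0.0343^2 = 0.0153
i=5: C(6,5)=6 * 0.9657^5 * 0.0343^1 = 0.1728
i=6: C(6,6)=1 * 0.9657^6 * 0.0343^0 = 0.8111
R = sum of terms = 1.0

1.0


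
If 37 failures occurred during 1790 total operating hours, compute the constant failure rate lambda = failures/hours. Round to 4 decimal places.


failures = 37
total_hours = 1790
lambda = 37 / 1790
lambda = 0.0207

0.0207


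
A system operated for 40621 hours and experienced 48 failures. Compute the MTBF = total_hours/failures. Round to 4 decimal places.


total_hours = 40621
failures = 48
MTBF = 40621 / 48
MTBF = 846.2708

846.2708


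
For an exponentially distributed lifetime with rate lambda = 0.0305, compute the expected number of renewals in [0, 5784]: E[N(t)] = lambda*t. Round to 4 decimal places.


lambda = 0.0305
t = 5784
E[N(t)] = lambda * t
E[N(t)] = 0.0305 * 5784
E[N(t)] = 176.412

176.412


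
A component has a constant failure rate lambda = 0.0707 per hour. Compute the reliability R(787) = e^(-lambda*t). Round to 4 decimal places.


lambda = 0.0707
t = 787
lambda * t = 55.6409
R(t) = e^(-55.6409)
R(t) = 0.0

0.0


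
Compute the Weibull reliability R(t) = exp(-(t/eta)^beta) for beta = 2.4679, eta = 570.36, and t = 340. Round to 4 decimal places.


beta = 2.4679, eta = 570.36, t = 340
t/eta = 340 / 570.36 = 0.5961
(t/eta)^beta = 0.5961^2.4679 = 0.279
R(t) = exp(-0.279)
R(t) = 0.7566

0.7566


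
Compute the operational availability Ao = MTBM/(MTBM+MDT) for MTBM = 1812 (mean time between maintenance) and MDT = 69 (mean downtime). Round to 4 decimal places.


MTBM = 1812
MDT = 69
MTBM + MDT = 1881
Ao = 1812 / 1881
Ao = 0.9633

0.9633


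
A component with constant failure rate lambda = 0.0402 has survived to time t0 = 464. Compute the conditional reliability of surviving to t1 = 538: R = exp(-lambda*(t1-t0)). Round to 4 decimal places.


lambda = 0.0402
t0 = 464, t1 = 538
t1 - t0 = 74
lambda * (t1-t0) = 0.0402 * 74 = 2.9748
R = exp(-2.9748)
R = 0.0511

0.0511


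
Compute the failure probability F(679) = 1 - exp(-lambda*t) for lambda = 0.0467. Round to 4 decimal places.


lambda = 0.0467, t = 679
lambda * t = 31.7093
exp(-31.7093) = 0.0
F(t) = 1 - 0.0
F(t) = 1.0

1.0


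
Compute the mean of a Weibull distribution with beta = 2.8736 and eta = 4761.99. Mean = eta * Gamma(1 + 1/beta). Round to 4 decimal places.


beta = 2.8736, eta = 4761.99
1/beta = 0.348
1 + 1/beta = 1.348
Gamma(1.348) = 0.8914
Mean = 4761.99 * 0.8914
Mean = 4244.6327

4244.6327


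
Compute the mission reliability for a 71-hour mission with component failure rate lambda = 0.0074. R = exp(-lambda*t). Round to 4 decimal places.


lambda = 0.0074
mission_time = 71
lambda * t = 0.0074 * 71 = 0.5254
R = exp(-0.5254)
R = 0.5913

0.5913


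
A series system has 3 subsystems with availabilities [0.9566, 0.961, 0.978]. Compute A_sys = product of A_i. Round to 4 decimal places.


Subsystems: [0.9566, 0.961, 0.978]
After subsystem 1 (A=0.9566): product = 0.9566
After subsystem 2 (A=0.961): product = 0.9193
After subsystem 3 (A=0.978): product = 0.8991
A_sys = 0.8991

0.8991


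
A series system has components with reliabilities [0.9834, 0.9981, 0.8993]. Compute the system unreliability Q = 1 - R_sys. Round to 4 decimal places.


Components: [0.9834, 0.9981, 0.8993]
After component 1: product = 0.9834
After component 2: product = 0.9815
After component 3: product = 0.8827
R_sys = 0.8827
Q = 1 - 0.8827 = 0.1173

0.1173


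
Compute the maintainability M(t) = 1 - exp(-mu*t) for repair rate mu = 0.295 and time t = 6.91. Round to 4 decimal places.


mu = 0.295, t = 6.91
mu * t = 0.295 * 6.91 = 2.0385
exp(-2.0385) = 0.1302
M(t) = 1 - 0.1302
M(t) = 0.8698

0.8698


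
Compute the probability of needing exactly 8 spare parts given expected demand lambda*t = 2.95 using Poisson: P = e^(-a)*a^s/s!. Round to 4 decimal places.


a = 2.95, s = 8
e^(-a) = e^(-2.95) = 0.0523
a^s = 2.95^8 = 5735.564
s! = 40320
P = 0.0523 * 5735.564 / 40320
P = 0.0074

0.0074


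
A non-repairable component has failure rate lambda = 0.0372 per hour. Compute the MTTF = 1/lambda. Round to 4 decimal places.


lambda = 0.0372
MTTF = 1 / 0.0372
MTTF = 26.8817

26.8817


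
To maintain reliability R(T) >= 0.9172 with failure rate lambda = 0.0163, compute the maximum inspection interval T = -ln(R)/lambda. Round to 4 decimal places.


R_target = 0.9172
lambda = 0.0163
-ln(0.9172) = 0.0864
T = 0.0864 / 0.0163
T = 5.3024

5.3024


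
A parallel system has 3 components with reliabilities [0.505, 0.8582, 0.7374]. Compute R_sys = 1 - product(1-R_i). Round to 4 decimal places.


Components: [0.505, 0.8582, 0.7374]
(1 - 0.505) = 0.495, running product = 0.495
(1 - 0.8582) = 0.1418, running product = 0.0702
(1 - 0.7374) = 0.2626, running product = 0.0184
Product of (1-R_i) = 0.0184
R_sys = 1 - 0.0184 = 0.9816

0.9816


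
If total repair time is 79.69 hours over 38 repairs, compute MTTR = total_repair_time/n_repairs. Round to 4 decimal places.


total_repair_time = 79.69
n_repairs = 38
MTTR = 79.69 / 38
MTTR = 2.0971

2.0971


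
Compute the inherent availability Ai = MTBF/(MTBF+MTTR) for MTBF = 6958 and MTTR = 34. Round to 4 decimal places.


MTBF = 6958
MTTR = 34
MTBF + MTTR = 6992
Ai = 6958 / 6992
Ai = 0.9951

0.9951


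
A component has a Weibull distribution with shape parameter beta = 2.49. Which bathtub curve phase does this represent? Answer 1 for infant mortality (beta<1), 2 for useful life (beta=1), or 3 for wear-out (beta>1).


beta = 2.49
Compare beta to 1:
beta < 1 => infant mortality (phase 1)
beta = 1 => useful life (phase 2)
beta > 1 => wear-out (phase 3)
Since beta = 2.49, this is wear-out (increasing failure rate)
Phase = 3

3


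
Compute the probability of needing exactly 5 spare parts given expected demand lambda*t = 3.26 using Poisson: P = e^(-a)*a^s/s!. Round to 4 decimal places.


a = 3.26, s = 5
e^(-a) = e^(-3.26) = 0.0384
a^s = 3.26^5 = 368.2036
s! = 120
P = 0.0384 * 368.2036 / 120
P = 0.1178

0.1178


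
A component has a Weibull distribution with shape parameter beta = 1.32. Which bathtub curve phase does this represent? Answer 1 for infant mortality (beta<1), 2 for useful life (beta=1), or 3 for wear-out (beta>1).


beta = 1.32
Compare beta to 1:
beta < 1 => infant mortality (phase 1)
beta = 1 => useful life (phase 2)
beta > 1 => wear-out (phase 3)
Since beta = 1.32, this is wear-out (increasing failure rate)
Phase = 3

3


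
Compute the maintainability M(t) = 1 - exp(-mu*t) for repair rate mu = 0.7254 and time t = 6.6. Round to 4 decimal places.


mu = 0.7254, t = 6.6
mu * t = 0.7254 * 6.6 = 4.7876
exp(-4.7876) = 0.0083
M(t) = 1 - 0.0083
M(t) = 0.9917

0.9917


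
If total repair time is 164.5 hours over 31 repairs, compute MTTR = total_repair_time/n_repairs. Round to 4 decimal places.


total_repair_time = 164.5
n_repairs = 31
MTTR = 164.5 / 31
MTTR = 5.3065

5.3065


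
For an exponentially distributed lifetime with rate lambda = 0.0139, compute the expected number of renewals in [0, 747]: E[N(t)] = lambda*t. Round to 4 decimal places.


lambda = 0.0139
t = 747
E[N(t)] = lambda * t
E[N(t)] = 0.0139 * 747
E[N(t)] = 10.3833

10.3833


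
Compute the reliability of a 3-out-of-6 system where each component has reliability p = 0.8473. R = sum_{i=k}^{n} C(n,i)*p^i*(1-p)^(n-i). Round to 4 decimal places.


k = 3, n = 6, p = 0.8473
i=3: C(6,3)=20 * 0.8473^3 * 0.1527^3 = 0.0433
i=4: C(6,4)=15 * 0.8473^4 * 0.1527^2 = 0.1803
i=5: C(6,5)=6 * 0.8473^5 * 0.1527^1 = 0.4001
i=6: C(6,6)=1 * 0.8473^6 * 0.1527^0 = 0.37
R = sum of terms = 0.9937

0.9937


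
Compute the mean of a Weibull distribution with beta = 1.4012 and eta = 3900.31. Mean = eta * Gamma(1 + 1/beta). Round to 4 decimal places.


beta = 1.4012, eta = 3900.31
1/beta = 0.7137
1 + 1/beta = 1.7137
Gamma(1.7137) = 0.9113
Mean = 3900.31 * 0.9113
Mean = 3554.3561

3554.3561


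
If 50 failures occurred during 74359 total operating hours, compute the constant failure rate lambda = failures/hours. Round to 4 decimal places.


failures = 50
total_hours = 74359
lambda = 50 / 74359
lambda = 0.0007

0.0007


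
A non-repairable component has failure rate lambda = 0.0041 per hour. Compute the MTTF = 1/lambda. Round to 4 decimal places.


lambda = 0.0041
MTTF = 1 / 0.0041
MTTF = 243.9024

243.9024


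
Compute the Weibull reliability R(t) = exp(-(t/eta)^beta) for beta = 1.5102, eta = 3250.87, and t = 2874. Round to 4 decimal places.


beta = 1.5102, eta = 3250.87, t = 2874
t/eta = 2874 / 3250.87 = 0.8841
(t/eta)^beta = 0.8841^1.5102 = 0.8302
R(t) = exp(-0.8302)
R(t) = 0.436

0.436


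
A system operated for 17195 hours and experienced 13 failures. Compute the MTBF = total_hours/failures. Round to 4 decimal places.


total_hours = 17195
failures = 13
MTBF = 17195 / 13
MTBF = 1322.6923

1322.6923


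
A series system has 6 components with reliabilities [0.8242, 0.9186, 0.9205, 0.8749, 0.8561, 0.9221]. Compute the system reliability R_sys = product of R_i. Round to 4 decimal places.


Components: [0.8242, 0.9186, 0.9205, 0.8749, 0.8561, 0.9221]
After component 1 (R=0.8242): product = 0.8242
After component 2 (R=0.9186): product = 0.7571
After component 3 (R=0.9205): product = 0.6969
After component 4 (R=0.8749): product = 0.6097
After component 5 (R=0.8561): product = 0.522
After component 6 (R=0.9221): product = 0.4813
R_sys = 0.4813

0.4813


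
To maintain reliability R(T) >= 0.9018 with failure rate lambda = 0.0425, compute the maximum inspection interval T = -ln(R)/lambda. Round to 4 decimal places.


R_target = 0.9018
lambda = 0.0425
-ln(0.9018) = 0.1034
T = 0.1034 / 0.0425
T = 2.4321

2.4321


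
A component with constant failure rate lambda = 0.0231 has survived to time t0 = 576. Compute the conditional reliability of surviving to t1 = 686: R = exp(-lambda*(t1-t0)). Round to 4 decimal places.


lambda = 0.0231
t0 = 576, t1 = 686
t1 - t0 = 110
lambda * (t1-t0) = 0.0231 * 110 = 2.541
R = exp(-2.541)
R = 0.0788

0.0788
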